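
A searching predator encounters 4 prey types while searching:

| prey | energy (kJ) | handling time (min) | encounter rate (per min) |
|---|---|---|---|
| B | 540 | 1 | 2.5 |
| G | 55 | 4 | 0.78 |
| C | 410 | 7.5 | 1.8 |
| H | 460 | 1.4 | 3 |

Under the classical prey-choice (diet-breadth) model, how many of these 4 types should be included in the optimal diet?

1

Rank by E/h (kJ/min): B 540, H 329, C 54.7, G 13.8. Include each in turn until the next type's E/h falls below the running intake rate.
Rate on top 1: 385.7. H: 329 < 385.7 → exclude; stop.
Optimal diet: B — 1 of 4 types.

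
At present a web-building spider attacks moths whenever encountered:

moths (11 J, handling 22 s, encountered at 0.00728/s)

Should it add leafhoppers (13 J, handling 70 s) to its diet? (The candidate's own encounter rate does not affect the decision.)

Yes

Intake rate on the current diet: R = (0.00728×11) / (1 + 0.00728×22) = 0.08008/1.16 = 0.06902 J/s.
Profitability of leafhoppers: 13/70 = 0.1857 J/s.
0.1857 > 0.06902, so adding leafhoppers raises the average — include it.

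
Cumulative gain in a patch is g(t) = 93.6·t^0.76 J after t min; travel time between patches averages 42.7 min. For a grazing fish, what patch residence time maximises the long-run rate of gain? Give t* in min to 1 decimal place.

135.2 min

By the marginal value theorem, leave when the instantaneous gain rate g'(t) equals the habitat-wide average g(t)/(T + t).
g'(t) = 0.76·93.6·t^-0.24. Setting 0.76·93.6·t^-0.24 = 93.6·t^0.76/(42.7+t) gives 0.76(42.7+t) = t, so 0.24·t = 0.76×42.7.
t* = 0.76×42.7/0.24 = 135.2 min.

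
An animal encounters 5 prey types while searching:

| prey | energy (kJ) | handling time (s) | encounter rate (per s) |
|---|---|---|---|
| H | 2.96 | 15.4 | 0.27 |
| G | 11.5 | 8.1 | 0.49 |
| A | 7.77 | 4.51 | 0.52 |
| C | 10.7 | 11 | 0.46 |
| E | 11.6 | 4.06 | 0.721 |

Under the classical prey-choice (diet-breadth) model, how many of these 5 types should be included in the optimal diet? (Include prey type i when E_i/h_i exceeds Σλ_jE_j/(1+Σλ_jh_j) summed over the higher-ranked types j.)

Profitabilities (E/h, kJ/s): E 2.86, A 1.72, G 1.42, C 0.973, H 0.192. Add prey in this order while the next type's profitability exceeds the intake rate on those already taken.
Rate on top 1: 2.13. A: 1.72 < 2.13 → exclude; stop.
Optimal diet: E — 1 of 5 types.

1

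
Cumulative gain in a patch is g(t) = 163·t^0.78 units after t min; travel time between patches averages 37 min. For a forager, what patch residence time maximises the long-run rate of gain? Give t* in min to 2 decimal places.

131.18 min

Optimal t* satisfies g'(t*) = g(t*)/(T + t*).
g'(t) = 0.78·163·t^-0.22. Setting 0.78·163·t^-0.22 = 163·t^0.78/(37+t) gives 0.78(37+t) = t, so 0.22·t = 0.78×37.
t* = 0.78×37/0.22 = 131.2 min.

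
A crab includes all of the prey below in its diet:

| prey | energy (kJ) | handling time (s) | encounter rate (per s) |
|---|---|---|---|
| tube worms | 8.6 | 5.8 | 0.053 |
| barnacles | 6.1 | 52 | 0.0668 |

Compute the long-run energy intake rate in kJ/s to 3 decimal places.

R = Σλ_iE_i / (1 + Σλ_ih_i)
Numerator: 0.053×8.6 + 0.0668×6.1 = 0.8633
Denominator: 1 + 0.053×5.8 + 0.0668×52 = 4.781
R = 0.8633/4.781 = 0.1806 kJ/s

0.181 kJ/s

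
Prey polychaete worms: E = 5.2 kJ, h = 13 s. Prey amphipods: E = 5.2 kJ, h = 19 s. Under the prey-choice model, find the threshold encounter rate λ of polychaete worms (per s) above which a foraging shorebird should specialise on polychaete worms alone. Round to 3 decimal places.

Drop amphipods once their profitability E₂/h₂ falls below the rate achievable on polychaete worms alone: E₂/h₂ = λE₁/(1 + λh₁).
Solve for λ: λE₁h₂ = E₂(1 + λh₁) → λ(E₁h₂ − E₂h₁) = E₂ → λ = E₂/(E₁h₂ − E₂h₁).
λ = 5.2/(5.2×19 − 5.2×13) = 5.2/31.2 = 0.1667 per s.

0.167 per s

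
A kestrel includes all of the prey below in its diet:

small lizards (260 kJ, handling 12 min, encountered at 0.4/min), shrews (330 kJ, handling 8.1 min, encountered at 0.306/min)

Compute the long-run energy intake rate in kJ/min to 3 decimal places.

R = Σλ_iE_i / (1 + Σλ_ih_i)
Numerator: 0.4×260 + 0.306×330 = 205
Denominator: 1 + 0.4×12 + 0.306×8.1 = 8.279
R = 205/8.279 = 24.76 kJ/min

24.760 kJ/min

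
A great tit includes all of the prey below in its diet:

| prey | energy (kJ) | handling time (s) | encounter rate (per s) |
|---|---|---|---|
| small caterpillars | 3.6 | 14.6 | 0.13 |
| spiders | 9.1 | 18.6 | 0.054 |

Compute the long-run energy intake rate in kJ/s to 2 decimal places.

0.25 kJ/s

R = Σλ_iE_i / (1 + Σλ_ih_i)
Numerator: 0.13×3.6 + 0.054×9.1 = 0.9594
Denominator: 1 + 0.13×14.6 + 0.054×18.6 = 3.902
R = 0.9594/3.902 = 0.2458 kJ/s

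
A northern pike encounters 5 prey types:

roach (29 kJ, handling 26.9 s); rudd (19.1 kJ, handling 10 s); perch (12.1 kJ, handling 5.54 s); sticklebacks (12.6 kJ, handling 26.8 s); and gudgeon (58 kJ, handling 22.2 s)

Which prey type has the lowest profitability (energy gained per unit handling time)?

sticklebacks

In descending order of E/h:
gudgeon: 58/22.2 = 2.61 kJ/s
perch: 12.1/5.54 = 2.18 kJ/s
rudd: 19.1/10 = 1.91 kJ/s
roach: 29/26.9 = 1.08 kJ/s
sticklebacks: 12.6/26.8 = 0.47 kJ/s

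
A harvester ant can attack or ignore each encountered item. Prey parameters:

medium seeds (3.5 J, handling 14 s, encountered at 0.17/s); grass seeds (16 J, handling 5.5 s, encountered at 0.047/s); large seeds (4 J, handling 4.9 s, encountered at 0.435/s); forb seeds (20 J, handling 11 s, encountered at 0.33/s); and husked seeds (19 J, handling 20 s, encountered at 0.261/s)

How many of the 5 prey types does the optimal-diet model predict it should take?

Rank by E/h (J/s): grass seeds 2.91, forb seeds 1.82, husked seeds 0.95, large seeds 0.816, medium seeds 0.25. Include each in turn until the next type's E/h falls below the running intake rate.
Rate on top 1: 0.5975. forb seeds: 1.82 > 0.5975 → include.
Rate on top 2: 1.504. husked seeds: 0.95 < 1.504 → exclude; stop.
Optimal diet: grass seeds, forb seeds — 2 of 5 types.

2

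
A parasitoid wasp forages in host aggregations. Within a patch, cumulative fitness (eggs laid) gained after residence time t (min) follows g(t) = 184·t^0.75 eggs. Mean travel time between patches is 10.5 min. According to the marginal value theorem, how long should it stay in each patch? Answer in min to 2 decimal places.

By the marginal value theorem, leave when the instantaneous gain rate g'(t) equals the habitat-wide average g(t)/(T + t).
g'(t) = 0.75·184·t^-0.25. Setting 0.75·184·t^-0.25 = 184·t^0.75/(10.5+t) gives 0.75(10.5+t) = t, so 0.25·t = 0.75×10.5.
t* = 0.75×10.5/0.25 = 31.5 min.

31.50 min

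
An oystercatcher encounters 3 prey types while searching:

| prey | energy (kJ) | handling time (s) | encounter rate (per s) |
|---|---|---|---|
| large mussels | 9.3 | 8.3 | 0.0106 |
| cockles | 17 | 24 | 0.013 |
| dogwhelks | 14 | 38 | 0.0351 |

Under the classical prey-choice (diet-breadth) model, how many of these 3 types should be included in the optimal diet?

Profitabilities (E/h, kJ/s): large mussels 1.12, cockles 0.708, dogwhelks 0.368. Add prey in this order while the next type's profitability exceeds the intake rate on those already taken.
Rate on top 1: 0.09061. cockles: 0.708 > 0.09061 → include.
Rate on top 2: 0.2283. dogwhelks: 0.368 > 0.2283 → include.
Optimal diet: large mussels, cockles, dogwhelks — 3 of 3 types.

3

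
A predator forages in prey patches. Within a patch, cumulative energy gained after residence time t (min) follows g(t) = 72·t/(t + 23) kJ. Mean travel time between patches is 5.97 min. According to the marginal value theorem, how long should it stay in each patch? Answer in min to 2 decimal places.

11.72 min

Maximise g(t)/(T+t): set derivative to zero → g'(t)(T+t) = g(t).
g'(t) = 72·23/(t + 23)². Setting 72·23/(t+23)² = 72t/[(t+23)(5.97+t)] gives 23(5.97+t) = t(t+23), so t² = 23×5.97 = 137.3.
t* = √137.3 = 11.72 min.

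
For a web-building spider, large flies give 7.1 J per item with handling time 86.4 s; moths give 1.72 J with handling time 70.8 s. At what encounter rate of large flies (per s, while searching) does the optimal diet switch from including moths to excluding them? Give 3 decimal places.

0.005 per s

At the threshold, the rate on large flies alone equals the profitability of moths: λ·7.1/(1 + λ·86.4) = 1.72/70.8 = 0.02429.
Rearranging, λ(7.1 − 0.02429×86.4) = 0.02429, so λ = 0.02429/5.001 = 0.004858 per s.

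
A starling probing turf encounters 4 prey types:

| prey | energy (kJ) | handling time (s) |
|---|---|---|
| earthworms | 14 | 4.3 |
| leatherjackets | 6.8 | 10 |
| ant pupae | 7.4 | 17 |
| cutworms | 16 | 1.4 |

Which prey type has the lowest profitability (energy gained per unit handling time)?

ant pupae

In descending order of E/h:
cutworms: 16/1.4 = 11.4 kJ/s
earthworms: 14/4.3 = 3.26 kJ/s
leatherjackets: 6.8/10 = 0.68 kJ/s
ant pupae: 7.4/17 = 0.435 kJ/s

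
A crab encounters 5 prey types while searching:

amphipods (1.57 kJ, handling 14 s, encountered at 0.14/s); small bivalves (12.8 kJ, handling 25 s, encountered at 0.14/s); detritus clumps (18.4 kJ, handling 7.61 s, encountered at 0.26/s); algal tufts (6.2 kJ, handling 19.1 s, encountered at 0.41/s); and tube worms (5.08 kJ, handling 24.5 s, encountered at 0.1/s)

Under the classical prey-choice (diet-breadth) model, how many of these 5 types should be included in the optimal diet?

E/h in descending order: detritus clumps 2.42, small bivalves 0.512, algal tufts 0.325, tube worms 0.207, amphipods 0.112 kJ/s. The optimal diet is the largest prefix of this list for which every included type satisfies E_i/h_i > R on the types above it.
Rate on top 1: 1.606. small bivalves: 0.512 < 1.606 → exclude; stop.
Optimal diet: detritus clumps — 1 of 5 types.

1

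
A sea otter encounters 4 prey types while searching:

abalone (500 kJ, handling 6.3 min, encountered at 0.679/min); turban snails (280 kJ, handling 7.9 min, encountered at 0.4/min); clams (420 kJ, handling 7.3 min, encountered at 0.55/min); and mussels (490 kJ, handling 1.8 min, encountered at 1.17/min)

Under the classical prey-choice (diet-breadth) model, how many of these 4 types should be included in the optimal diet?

1

Rank by E/h (kJ/min): mussels 272, abalone 79.4, clams 57.5, turban snails 35.4. Include each in turn until the next type's E/h falls below the running intake rate.
Rate on top 1: 184.6. abalone: 79.4 < 184.6 → exclude; stop.
Optimal diet: mussels — 1 of 4 types.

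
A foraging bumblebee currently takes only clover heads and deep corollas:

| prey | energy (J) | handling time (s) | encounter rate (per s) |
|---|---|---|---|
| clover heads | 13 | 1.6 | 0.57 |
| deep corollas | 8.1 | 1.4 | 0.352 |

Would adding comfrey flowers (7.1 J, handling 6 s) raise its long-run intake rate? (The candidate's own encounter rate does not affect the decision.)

On clover heads and deep corollas alone, R = ΣλE/(1+Σλh) = 10.26/2.405 = 4.267 J/s.
Profitability of comfrey flowers: 7.1/6 = 1.183 J/s.
1.183 < 4.267, so adding comfrey flowers would lower the average — exclude it.

No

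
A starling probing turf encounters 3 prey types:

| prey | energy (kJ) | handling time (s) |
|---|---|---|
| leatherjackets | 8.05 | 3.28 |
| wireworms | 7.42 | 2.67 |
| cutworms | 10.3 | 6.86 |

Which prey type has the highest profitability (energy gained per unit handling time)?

wireworms

Profitability E/h (kJ/s): leatherjackets = 8.05/3.28 = 2.45, wireworms = 7.42/2.67 = 2.78, cutworms = 10.3/6.86 = 1.5.
Ranked: wireworms > leatherjackets > cutworms.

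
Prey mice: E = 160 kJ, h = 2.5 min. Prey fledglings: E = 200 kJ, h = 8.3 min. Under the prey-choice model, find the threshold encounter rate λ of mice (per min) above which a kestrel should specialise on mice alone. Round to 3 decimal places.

0.242 per min

The zero-one rule: include fledglings iff E₂/h₂ > λE₁/(1+λh₁). Equality gives the switch point.
λE₁h₂ = E₂ + λE₂h₁ ⇒ λ = E₂/(E₁h₂ − E₂h₁) = 200/(1328 − 500) = 0.2415 per min.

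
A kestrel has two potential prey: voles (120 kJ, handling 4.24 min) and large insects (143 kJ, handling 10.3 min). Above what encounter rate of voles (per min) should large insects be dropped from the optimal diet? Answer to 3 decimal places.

0.227 per min

The zero-one rule: include large insects iff E₂/h₂ > λE₁/(1+λh₁). Equality gives the switch point.
λE₁h₂ = E₂ + λE₂h₁ ⇒ λ = E₂/(E₁h₂ − E₂h₁) = 143/(1236 − 606.3) = 0.2271 per min.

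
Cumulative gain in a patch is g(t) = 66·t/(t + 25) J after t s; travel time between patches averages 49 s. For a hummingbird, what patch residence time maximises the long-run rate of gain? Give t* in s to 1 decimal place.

By the marginal value theorem, leave when the instantaneous gain rate g'(t) equals the habitat-wide average g(t)/(T + t).
g'(t) = 66·25/(t + 25)². Setting 66·25/(t+25)² = 66t/[(t+25)(49+t)] gives 25(49+t) = t(t+25), so t² = 25×49 = 1225.
t* = √1225 = 35 s.

35.0 s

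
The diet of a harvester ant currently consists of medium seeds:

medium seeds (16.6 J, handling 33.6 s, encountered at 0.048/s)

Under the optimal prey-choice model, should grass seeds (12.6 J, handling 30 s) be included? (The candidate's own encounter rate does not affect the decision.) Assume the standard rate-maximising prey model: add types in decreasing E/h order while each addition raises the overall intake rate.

Intake rate on the current diet: R = (0.048×16.6) / (1 + 0.048×33.6) = 0.7968/2.613 = 0.305 J/s.
grass seeds: E/h = 12.6/30 = 0.42 J/s.
Since 0.42 > R, including grass seeds increases the long-run rate.

Yes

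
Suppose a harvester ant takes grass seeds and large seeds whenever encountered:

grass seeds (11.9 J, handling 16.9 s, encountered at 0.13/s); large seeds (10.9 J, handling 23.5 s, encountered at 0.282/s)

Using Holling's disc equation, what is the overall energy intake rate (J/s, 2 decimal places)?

0.47 J/s

Energy encountered per unit search time: 0.13×11.9 + 0.282×10.9 = 4.621 J/s.
Handling time per unit search time: 0.13×16.9 + 0.282×23.5 = 8.824.
Rate = 4.621/(1 + 8.824) = 0.4704 J/s.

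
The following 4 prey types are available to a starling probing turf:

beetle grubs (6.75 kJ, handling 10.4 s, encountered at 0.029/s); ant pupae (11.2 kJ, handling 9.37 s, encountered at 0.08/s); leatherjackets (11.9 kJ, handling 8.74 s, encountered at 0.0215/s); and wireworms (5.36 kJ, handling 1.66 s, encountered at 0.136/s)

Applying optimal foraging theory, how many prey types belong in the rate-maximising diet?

Rank by E/h (kJ/s): wireworms 3.23, leatherjackets 1.36, ant pupae 1.2, beetle grubs 0.649. Include each in turn until the next type's E/h falls below the running intake rate.
Rate on top 1: 0.5947. leatherjackets: 1.36 > 0.5947 → include.
Rate on top 2: 0.6966. ant pupae: 1.2 > 0.6966 → include.
Rate on top 3: 0.8694. beetle grubs: 0.649 < 0.8694 → exclude; stop.
Optimal diet: wireworms, leatherjackets, ant pupae — 3 of 4 types.

3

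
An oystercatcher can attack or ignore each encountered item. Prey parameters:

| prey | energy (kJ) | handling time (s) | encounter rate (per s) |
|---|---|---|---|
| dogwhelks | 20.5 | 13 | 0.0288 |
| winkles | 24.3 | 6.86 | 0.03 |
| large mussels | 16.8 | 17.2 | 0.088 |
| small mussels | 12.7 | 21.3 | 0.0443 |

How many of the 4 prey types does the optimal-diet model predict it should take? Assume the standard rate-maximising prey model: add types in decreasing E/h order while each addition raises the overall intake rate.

Profitabilities (E/h, kJ/s): winkles 3.54, dogwhelks 1.58, large mussels 0.977, small mussels 0.596. Add prey in this order while the next type's profitability exceeds the intake rate on those already taken.
Rate on top 1: 0.6046. dogwhelks: 1.58 > 0.6046 → include.
Rate on top 2: 0.835. large mussels: 0.977 > 0.835 → include.
Rate on top 3: 0.9043. small mussels: 0.596 < 0.9043 → exclude; stop.
Optimal diet: winkles, dogwhelks, large mussels — 3 of 4 types.

3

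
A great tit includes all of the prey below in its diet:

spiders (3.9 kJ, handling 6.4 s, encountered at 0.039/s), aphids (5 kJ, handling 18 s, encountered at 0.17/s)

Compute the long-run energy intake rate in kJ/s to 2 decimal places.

0.23 kJ/s

Energy encountered per unit search time: 0.039×3.9 + 0.17×5 = 1.002 kJ/s.
Handling time per unit search time: 0.039×6.4 + 0.17×18 = 3.31.
Rate = 1.002/(1 + 3.31) = 0.2325 kJ/s.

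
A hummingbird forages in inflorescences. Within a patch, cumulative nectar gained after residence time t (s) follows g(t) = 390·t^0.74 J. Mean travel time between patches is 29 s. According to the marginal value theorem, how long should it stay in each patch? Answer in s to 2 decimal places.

Optimal t* satisfies g'(t*) = g(t*)/(T + t*).
g'(t) = 0.74·390·t^-0.26. Setting 0.74·390·t^-0.26 = 390·t^0.74/(29+t) gives 0.74(29+t) = t, so 0.26·t = 0.74×29.
t* = 0.74×29/0.26 = 82.54 s.

82.54 s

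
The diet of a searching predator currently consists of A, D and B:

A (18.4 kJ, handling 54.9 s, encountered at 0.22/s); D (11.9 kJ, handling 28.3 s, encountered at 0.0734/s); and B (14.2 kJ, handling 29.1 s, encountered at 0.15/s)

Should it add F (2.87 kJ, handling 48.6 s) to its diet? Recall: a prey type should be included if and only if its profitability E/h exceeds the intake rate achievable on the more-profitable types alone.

Current rate: (0.22×18.4 + 0.0734×11.9 + 0.15×14.2)/(1 + 0.22×54.9 + 0.0734×28.3 + 0.15×29.1) = 0.3612 kJ/s.
F: E/h = 2.87/48.6 = 0.05905 kJ/s.
0.05905 < 0.3612, so adding F would lower the average — exclude it.

No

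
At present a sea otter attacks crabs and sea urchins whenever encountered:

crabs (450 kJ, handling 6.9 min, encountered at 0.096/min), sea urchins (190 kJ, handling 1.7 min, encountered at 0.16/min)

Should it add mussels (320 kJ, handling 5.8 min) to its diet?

Yes

Intake rate on the current diet: R = (0.096×450 + 0.16×190) / (1 + 0.096×6.9 + 0.16×1.7) = 73.6/1.934 = 38.05 kJ/min.
Profitability of mussels: 320/5.8 = 55.17 kJ/min.
55.17 > 38.05, so adding mussels raises the average — include it.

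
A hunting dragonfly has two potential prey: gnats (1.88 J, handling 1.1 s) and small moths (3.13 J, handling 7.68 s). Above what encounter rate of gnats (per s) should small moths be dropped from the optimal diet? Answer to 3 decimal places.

At the threshold, the rate on gnats alone equals the profitability of small moths: λ·1.88/(1 + λ·1.1) = 3.13/7.68 = 0.4076.
Rearranging, λ(1.88 − 0.4076×1.1) = 0.4076, so λ = 0.4076/1.432 = 0.2847 per s.

0.285 per s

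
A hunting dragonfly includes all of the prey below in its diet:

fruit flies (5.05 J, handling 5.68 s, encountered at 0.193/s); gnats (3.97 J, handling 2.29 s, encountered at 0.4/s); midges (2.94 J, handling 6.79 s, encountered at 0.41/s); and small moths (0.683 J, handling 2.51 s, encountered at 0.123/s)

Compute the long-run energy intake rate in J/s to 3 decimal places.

0.631 J/s

R = Σλ_iE_i / (1 + Σλ_ih_i)
Numerator: 0.193×5.05 + 0.4×3.97 + 0.41×2.94 + 0.123×0.683 = 3.852
Denominator: 1 + 0.193×5.68 + 0.4×2.29 + 0.41×6.79 + 0.123×2.51 = 6.105
R = 3.852/6.105 = 0.631 J/s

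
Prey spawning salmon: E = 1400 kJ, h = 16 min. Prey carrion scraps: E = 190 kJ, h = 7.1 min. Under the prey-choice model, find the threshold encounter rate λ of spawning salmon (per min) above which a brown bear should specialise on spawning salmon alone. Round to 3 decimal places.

The zero-one rule: include carrion scraps iff E₂/h₂ > λE₁/(1+λh₁). Equality gives the switch point.
λE₁h₂ = E₂ + λE₂h₁ ⇒ λ = E₂/(E₁h₂ − E₂h₁) = 190/(9940 − 3040) = 0.02754 per min.

0.028 per min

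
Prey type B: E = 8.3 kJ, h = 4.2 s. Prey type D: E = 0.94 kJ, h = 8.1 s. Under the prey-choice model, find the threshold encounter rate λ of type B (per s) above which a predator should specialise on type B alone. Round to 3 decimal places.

The zero-one rule: include type D iff E₂/h₂ > λE₁/(1+λh₁). Equality gives the switch point.
λE₁h₂ = E₂ + λE₂h₁ ⇒ λ = E₂/(E₁h₂ − E₂h₁) = 0.94/(67.23 − 3.948) = 0.01485 per s.

0.015 per s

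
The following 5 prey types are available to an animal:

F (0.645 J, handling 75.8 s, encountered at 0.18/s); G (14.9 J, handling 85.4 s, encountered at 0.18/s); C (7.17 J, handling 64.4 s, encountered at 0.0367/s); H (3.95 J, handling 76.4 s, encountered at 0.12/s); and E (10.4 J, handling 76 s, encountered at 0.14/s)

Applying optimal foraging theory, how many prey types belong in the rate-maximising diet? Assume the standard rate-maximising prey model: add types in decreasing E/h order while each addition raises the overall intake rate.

1

E/h in descending order: G 0.174, E 0.137, C 0.111, H 0.0517, F 0.00851 J/s. The optimal diet is the largest prefix of this list for which every included type satisfies E_i/h_i > R on the types above it.
Rate on top 1: 0.1638. E: 0.137 < 0.1638 → exclude; stop.
Optimal diet: G — 1 of 5 types.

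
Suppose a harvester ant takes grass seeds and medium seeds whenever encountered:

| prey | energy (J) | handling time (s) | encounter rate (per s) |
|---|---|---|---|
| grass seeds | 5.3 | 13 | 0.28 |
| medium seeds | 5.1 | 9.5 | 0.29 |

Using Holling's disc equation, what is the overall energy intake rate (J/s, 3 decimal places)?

0.401 J/s

R = Σλ_iE_i / (1 + Σλ_ih_i)
Numerator: 0.28×5.3 + 0.29×5.1 = 2.963
Denominator: 1 + 0.28×13 + 0.29×9.5 = 7.395
R = 2.963/7.395 = 0.4007 J/s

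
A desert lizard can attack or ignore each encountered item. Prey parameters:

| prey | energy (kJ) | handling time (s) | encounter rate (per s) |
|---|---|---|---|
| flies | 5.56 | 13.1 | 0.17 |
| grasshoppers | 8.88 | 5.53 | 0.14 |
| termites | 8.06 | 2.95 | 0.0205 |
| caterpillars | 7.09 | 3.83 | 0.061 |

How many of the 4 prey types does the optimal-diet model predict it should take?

3

Profitabilities (E/h, kJ/s): termites 2.73, caterpillars 1.85, grasshoppers 1.61, flies 0.424. Add prey in this order while the next type's profitability exceeds the intake rate on those already taken.
Rate on top 1: 0.1558. caterpillars: 1.85 > 0.1558 → include.
Rate on top 2: 0.4619. grasshoppers: 1.61 > 0.4619 → include.
Rate on top 3: 0.8901. flies: 0.424 < 0.8901 → exclude; stop.
Optimal diet: termites, caterpillars, grasshoppers — 3 of 4 types.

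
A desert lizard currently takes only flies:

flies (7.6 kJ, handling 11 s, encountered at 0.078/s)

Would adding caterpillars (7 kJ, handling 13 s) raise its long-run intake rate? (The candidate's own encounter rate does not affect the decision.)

Current rate: (0.078×7.6)/(1 + 0.078×11) = 0.3191 kJ/s.
Profitability of caterpillars: 7/13 = 0.5385 kJ/s.
Since 0.5385 > R, including caterpillars increases the long-run rate.

Yes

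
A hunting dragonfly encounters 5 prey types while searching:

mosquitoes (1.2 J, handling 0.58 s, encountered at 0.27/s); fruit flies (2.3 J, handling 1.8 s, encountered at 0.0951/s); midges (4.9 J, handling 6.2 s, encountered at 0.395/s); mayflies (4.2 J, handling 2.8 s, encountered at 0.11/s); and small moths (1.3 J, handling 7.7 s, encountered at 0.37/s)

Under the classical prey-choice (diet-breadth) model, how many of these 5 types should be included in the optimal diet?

E/h in descending order: mosquitoes 2.07, mayflies 1.5, fruit flies 1.28, midges 0.79, small moths 0.169 J/s. The optimal diet is the largest prefix of this list for which every included type satisfies E_i/h_i > R on the types above it.
Rate on top 1: 0.2801. mayflies: 1.5 > 0.2801 → include.
Rate on top 2: 0.5367. fruit flies: 1.28 > 0.5367 → include.
Rate on top 3: 0.6142. midges: 0.79 > 0.6142 → include.
Rate on top 4: 0.7198. small moths: 0.169 < 0.7198 → exclude; stop.
Optimal diet: mosquitoes, mayflies, fruit flies, midges — 4 of 5 types.

4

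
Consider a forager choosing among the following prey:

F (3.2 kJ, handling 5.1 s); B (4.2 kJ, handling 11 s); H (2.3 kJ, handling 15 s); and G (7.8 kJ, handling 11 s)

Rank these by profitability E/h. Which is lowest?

In descending order of E/h:
G: 7.8/11 = 0.709 kJ/s
F: 3.2/5.1 = 0.627 kJ/s
B: 4.2/11 = 0.382 kJ/s
H: 2.3/15 = 0.153 kJ/s

H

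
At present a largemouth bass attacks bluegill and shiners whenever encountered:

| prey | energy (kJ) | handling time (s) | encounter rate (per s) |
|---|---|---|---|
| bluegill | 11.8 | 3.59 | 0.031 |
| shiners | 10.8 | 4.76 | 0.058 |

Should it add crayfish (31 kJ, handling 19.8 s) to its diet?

Intake rate on the current diet: R = (0.031×11.8 + 0.058×10.8) / (1 + 0.031×3.59 + 0.058×4.76) = 0.9922/1.387 = 0.7152 kJ/s.
Profitability of crayfish: 31/19.8 = 1.566 kJ/s.
1.566 > 0.7152, so adding crayfish raises the average — include it.

Yes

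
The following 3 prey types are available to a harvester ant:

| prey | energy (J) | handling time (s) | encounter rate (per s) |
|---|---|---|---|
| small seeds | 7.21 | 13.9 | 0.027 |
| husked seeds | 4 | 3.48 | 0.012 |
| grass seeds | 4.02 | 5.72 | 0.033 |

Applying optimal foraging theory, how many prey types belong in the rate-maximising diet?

E/h in descending order: husked seeds 1.15, grass seeds 0.703, small seeds 0.519 J/s. The optimal diet is the largest prefix of this list for which every included type satisfies E_i/h_i > R on the types above it.
Rate on top 1: 0.04608. grass seeds: 0.703 > 0.04608 → include.
Rate on top 2: 0.1468. small seeds: 0.519 > 0.1468 → include.
Optimal diet: husked seeds, grass seeds, small seeds — 3 of 3 types.

3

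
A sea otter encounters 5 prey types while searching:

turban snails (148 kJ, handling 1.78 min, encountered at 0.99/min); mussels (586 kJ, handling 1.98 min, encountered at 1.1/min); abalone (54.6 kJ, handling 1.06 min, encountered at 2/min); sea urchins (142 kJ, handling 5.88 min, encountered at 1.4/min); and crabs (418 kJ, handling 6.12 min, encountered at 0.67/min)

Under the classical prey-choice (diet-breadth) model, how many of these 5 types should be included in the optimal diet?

1

Rank by E/h (kJ/min): mussels 296, turban snails 83.1, crabs 68.3, abalone 51.5, sea urchins 24.1. Include each in turn until the next type's E/h falls below the running intake rate.
Rate on top 1: 202.8. turban snails: 83.1 < 202.8 → exclude; stop.
Optimal diet: mussels — 1 of 5 types.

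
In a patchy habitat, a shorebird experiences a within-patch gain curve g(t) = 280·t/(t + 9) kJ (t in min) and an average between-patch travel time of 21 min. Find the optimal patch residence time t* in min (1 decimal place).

Maximise g(t)/(T+t): set derivative to zero → g'(t)(T+t) = g(t).
g'(t) = 280·9/(t + 9)². Setting 280·9/(t+9)² = 280t/[(t+9)(21+t)] gives 9(21+t) = t(t+9), so t² = 9×21 = 189.
t* = √189 = 13.75 min.

13.7 min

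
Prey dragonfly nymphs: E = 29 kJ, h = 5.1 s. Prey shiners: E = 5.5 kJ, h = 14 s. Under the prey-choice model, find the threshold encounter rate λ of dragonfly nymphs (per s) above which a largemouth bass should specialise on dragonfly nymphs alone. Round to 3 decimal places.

Drop shiners once their profitability E₂/h₂ falls below the rate achievable on dragonfly nymphs alone: E₂/h₂ = λE₁/(1 + λh₁).
Solve for λ: λE₁h₂ = E₂(1 + λh₁) → λ(E₁h₂ − E₂h₁) = E₂ → λ = E₂/(E₁h₂ − E₂h₁).
λ = 5.5/(29×14 − 5.5×5.1) = 5.5/377.9 = 0.01455 per s.

0.015 per s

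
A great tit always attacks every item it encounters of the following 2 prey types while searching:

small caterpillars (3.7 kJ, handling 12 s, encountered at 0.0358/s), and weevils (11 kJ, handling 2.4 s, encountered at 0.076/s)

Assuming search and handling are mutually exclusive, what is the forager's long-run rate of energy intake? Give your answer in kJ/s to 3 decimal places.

0.601 kJ/s

R = Σλ_iE_i / (1 + Σλ_ih_i)
Numerator: 0.0358×3.7 + 0.076×11 = 0.9685
Denominator: 1 + 0.0358×12 + 0.076×2.4 = 1.612
R = 0.9685/1.612 = 0.6008 kJ/s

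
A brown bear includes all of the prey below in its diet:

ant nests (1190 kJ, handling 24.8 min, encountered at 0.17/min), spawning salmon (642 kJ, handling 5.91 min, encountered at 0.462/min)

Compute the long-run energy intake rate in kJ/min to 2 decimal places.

Energy encountered per unit search time: 0.17×1190 + 0.462×642 = 498.9 kJ/min.
Handling time per unit search time: 0.17×24.8 + 0.462×5.91 = 6.946.
Rate = 498.9/(1 + 6.946) = 62.78 kJ/min.

62.78 kJ/min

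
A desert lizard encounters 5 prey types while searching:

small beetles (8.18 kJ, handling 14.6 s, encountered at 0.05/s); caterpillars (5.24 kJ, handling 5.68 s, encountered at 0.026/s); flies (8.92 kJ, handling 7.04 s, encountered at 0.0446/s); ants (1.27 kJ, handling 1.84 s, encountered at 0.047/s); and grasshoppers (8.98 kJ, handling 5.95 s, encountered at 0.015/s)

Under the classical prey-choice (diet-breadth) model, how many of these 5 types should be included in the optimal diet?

Profitabilities (E/h, kJ/s): grasshoppers 1.51, flies 1.27, caterpillars 0.923, ants 0.69, small beetles 0.56. Add prey in this order while the next type's profitability exceeds the intake rate on those already taken.
Rate on top 1: 0.1237. flies: 1.27 > 0.1237 → include.
Rate on top 2: 0.3795. caterpillars: 0.923 > 0.3795 → include.
Rate on top 3: 0.4312. ants: 0.69 > 0.4312 → include.
Rate on top 4: 0.4449. small beetles: 0.56 > 0.4449 → include.
Optimal diet: grasshoppers, flies, caterpillars, ants, small beetles — 5 of 5 types.

5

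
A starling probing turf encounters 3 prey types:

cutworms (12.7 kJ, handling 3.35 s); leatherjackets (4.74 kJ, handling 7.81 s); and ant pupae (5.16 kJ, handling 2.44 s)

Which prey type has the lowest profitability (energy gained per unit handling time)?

leatherjackets

In descending order of E/h:
cutworms: 12.7/3.35 = 3.79 kJ/s
ant pupae: 5.16/2.44 = 2.11 kJ/s
leatherjackets: 4.74/7.81 = 0.607 kJ/s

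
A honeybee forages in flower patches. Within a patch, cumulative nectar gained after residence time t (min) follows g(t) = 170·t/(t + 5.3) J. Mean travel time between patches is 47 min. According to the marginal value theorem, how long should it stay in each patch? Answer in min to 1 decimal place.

15.8 min

Maximise g(t)/(T+t): set derivative to zero → g'(t)(T+t) = g(t).
g'(t) = 170·5.3/(t + 5.3)². Setting 170·5.3/(t+5.3)² = 170t/[(t+5.3)(47+t)] gives 5.3(47+t) = t(t+5.3), so t² = 5.3×47 = 249.1.
t* = √249.1 = 15.78 min.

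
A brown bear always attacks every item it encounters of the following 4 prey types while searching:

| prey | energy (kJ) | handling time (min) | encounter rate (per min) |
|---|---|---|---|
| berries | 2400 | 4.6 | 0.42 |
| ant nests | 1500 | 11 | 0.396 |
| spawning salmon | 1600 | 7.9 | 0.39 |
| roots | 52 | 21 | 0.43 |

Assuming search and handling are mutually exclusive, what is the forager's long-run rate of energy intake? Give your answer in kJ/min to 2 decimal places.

115.90 kJ/min

R = Σλ_iE_i / (1 + Σλ_ih_i)
Numerator: 0.42×2400 + 0.396×1500 + 0.39×1600 + 0.43×52 = 2248
Denominator: 1 + 0.42×4.6 + 0.396×11 + 0.39×7.9 + 0.43×21 = 19.4
R = 2248/19.4 = 115.9 kJ/min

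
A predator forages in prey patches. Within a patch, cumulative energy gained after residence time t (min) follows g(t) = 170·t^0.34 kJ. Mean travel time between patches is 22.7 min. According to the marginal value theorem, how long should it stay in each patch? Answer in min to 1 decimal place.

By the marginal value theorem, leave when the instantaneous gain rate g'(t) equals the habitat-wide average g(t)/(T + t).
g'(t) = 0.34·170·t^-0.66. Setting 0.34·170·t^-0.66 = 170·t^0.34/(22.7+t) gives 0.34(22.7+t) = t, so 0.66·t = 0.34×22.7.
t* = 0.34×22.7/0.66 = 11.69 min.

11.7 min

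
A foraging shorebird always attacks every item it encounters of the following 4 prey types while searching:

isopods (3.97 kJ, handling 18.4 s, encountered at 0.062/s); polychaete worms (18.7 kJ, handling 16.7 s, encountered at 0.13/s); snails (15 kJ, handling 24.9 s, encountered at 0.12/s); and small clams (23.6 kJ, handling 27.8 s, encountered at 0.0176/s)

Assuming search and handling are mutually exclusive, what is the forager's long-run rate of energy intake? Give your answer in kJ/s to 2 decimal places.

R = (0.062×3.97 + 0.13×18.7 + 0.12×15 + 0.0176×23.6) / (1 + 0.062×18.4 + 0.13×16.7 + 0.12×24.9 + 0.0176×27.8) = 4.893/7.789 = 0.6281 kJ/s.

0.63 kJ/s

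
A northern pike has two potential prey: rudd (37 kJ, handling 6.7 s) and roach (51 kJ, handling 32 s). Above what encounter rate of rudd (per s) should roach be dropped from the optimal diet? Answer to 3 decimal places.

Drop roach once their profitability E₂/h₂ falls below the rate achievable on rudd alone: E₂/h₂ = λE₁/(1 + λh₁).
Solve for λ: λE₁h₂ = E₂(1 + λh₁) → λ(E₁h₂ − E₂h₁) = E₂ → λ = E₂/(E₁h₂ − E₂h₁).
λ = 51/(37×32 − 51×6.7) = 51/842.3 = 0.06055 per s.

0.061 per s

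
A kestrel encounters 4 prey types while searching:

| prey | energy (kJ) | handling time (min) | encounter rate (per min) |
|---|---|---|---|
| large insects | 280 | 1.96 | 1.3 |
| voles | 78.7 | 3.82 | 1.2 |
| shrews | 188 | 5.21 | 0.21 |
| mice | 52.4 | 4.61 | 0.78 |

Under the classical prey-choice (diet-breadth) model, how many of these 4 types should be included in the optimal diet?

Rank by E/h (kJ/min): large insects 143, shrews 36.1, voles 20.6, mice 11.4. Include each in turn until the next type's E/h falls below the running intake rate.
Rate on top 1: 102.6. shrews: 36.1 < 102.6 → exclude; stop.
Optimal diet: large insects — 1 of 4 types.

1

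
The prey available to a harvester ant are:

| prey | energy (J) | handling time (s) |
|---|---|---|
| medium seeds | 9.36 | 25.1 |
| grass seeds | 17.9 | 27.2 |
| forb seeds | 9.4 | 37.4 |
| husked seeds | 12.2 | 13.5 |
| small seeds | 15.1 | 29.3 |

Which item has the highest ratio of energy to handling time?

husked seeds

In descending order of E/h:
husked seeds: 12.2/13.5 = 0.904 J/s
grass seeds: 17.9/27.2 = 0.658 J/s
small seeds: 15.1/29.3 = 0.515 J/s
medium seeds: 9.36/25.1 = 0.373 J/s
forb seeds: 9.4/37.4 = 0.251 J/s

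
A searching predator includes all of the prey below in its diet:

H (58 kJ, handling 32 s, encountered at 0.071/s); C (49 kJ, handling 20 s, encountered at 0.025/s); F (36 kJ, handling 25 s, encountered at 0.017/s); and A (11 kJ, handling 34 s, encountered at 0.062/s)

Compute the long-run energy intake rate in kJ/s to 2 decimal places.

1.05 kJ/s

R = (0.071×58 + 0.025×49 + 0.017×36 + 0.062×11) / (1 + 0.071×32 + 0.025×20 + 0.017×25 + 0.062×34) = 6.637/6.305 = 1.053 kJ/s.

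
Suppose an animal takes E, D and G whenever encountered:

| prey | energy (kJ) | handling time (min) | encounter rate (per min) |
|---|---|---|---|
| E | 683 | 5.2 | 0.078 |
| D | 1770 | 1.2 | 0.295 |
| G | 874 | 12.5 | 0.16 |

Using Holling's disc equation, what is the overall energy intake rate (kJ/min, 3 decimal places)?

190.250 kJ/min

R = Σλ_iE_i / (1 + Σλ_ih_i)
Numerator: 0.078×683 + 0.295×1770 + 0.16×874 = 715.3
Denominator: 1 + 0.078×5.2 + 0.295×1.2 + 0.16×12.5 = 3.76
R = 715.3/3.76 = 190.3 kJ/min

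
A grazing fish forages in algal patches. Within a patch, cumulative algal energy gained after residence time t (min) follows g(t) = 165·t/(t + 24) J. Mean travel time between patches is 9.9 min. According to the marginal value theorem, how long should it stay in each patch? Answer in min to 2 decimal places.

15.41 min

Optimal t* satisfies g'(t*) = g(t*)/(T + t*).
g'(t) = 165·24/(t + 24)². Setting 165·24/(t+24)² = 165t/[(t+24)(9.9+t)] gives 24(9.9+t) = t(t+24), so t² = 24×9.9 = 237.6.
t* = √237.6 = 15.41 min.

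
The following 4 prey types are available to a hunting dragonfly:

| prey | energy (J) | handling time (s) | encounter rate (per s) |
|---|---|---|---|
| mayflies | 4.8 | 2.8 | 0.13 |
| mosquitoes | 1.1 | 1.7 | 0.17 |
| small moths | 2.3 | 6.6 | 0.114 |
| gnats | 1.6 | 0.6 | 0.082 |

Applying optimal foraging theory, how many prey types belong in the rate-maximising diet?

Profitabilities (E/h, J/s): gnats 2.67, mayflies 1.71, mosquitoes 0.647, small moths 0.348. Add prey in this order while the next type's profitability exceeds the intake rate on those already taken.
Rate on top 1: 0.125. mayflies: 1.71 > 0.125 → include.
Rate on top 2: 0.5344. mosquitoes: 0.647 > 0.5344 → include.
Rate on top 3: 0.5535. small moths: 0.348 < 0.5535 → exclude; stop.
Optimal diet: gnats, mayflies, mosquitoes — 3 of 4 types.

3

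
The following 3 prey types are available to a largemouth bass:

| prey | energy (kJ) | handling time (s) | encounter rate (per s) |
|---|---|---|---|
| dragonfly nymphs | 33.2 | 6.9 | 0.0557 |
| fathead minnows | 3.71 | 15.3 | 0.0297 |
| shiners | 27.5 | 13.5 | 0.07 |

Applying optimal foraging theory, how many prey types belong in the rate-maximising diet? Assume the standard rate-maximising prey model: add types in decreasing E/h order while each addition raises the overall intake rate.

2

Rank by E/h (kJ/s): dragonfly nymphs 4.81, shiners 2.04, fathead minnows 0.242. Include each in turn until the next type's E/h falls below the running intake rate.
Rate on top 1: 1.336. shiners: 2.04 > 1.336 → include.
Rate on top 2: 1.62. fathead minnows: 0.242 < 1.62 → exclude; stop.
Optimal diet: dragonfly nymphs, shiners — 2 of 3 types.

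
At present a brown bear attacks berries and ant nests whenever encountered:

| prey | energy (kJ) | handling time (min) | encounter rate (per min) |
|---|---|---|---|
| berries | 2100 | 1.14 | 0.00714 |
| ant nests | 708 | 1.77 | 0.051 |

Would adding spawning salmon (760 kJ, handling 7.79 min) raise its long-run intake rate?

Intake rate on the current diet: R = (0.00714×2100 + 0.051×708) / (1 + 0.00714×1.14 + 0.051×1.77) = 51.1/1.098 = 46.52 kJ/min.
Profitability of spawning salmon: 760/7.79 = 97.56 kJ/min.
97.56 > 46.52, so adding spawning salmon raises the average — include it.

Yes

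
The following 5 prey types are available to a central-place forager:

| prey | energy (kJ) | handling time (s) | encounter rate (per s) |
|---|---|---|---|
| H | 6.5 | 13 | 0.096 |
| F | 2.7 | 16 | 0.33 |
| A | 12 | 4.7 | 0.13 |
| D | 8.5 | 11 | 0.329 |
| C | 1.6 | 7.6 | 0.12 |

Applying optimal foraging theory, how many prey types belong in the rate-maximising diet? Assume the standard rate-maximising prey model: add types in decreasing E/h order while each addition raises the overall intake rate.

E/h in descending order: A 2.55, D 0.773, H 0.5, C 0.211, F 0.169 kJ/s. The optimal diet is the largest prefix of this list for which every included type satisfies E_i/h_i > R on the types above it.
Rate on top 1: 0.9683. D: 0.773 < 0.9683 → exclude; stop.
Optimal diet: A — 1 of 5 types.

1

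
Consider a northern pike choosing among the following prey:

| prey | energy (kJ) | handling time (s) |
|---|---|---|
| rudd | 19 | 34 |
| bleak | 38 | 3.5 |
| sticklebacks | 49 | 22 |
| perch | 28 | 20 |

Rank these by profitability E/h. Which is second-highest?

In descending order of E/h:
bleak: 38/3.5 = 10.9 kJ/s
sticklebacks: 49/22 = 2.23 kJ/s
perch: 28/20 = 1.4 kJ/s
rudd: 19/34 = 0.559 kJ/s

sticklebacks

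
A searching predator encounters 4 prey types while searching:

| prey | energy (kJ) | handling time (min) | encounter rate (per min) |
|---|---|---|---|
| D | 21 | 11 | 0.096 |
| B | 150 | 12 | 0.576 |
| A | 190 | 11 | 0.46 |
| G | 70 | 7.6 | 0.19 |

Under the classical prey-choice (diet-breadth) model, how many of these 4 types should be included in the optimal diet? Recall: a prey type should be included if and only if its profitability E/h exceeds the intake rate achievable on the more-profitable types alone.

1

Profitabilities (E/h, kJ/min): A 17.3, B 12.5, G 9.21, D 1.91. Add prey in this order while the next type's profitability exceeds the intake rate on those already taken.
Rate on top 1: 14.42. B: 12.5 < 14.42 → exclude; stop.
Optimal diet: A — 1 of 4 types.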